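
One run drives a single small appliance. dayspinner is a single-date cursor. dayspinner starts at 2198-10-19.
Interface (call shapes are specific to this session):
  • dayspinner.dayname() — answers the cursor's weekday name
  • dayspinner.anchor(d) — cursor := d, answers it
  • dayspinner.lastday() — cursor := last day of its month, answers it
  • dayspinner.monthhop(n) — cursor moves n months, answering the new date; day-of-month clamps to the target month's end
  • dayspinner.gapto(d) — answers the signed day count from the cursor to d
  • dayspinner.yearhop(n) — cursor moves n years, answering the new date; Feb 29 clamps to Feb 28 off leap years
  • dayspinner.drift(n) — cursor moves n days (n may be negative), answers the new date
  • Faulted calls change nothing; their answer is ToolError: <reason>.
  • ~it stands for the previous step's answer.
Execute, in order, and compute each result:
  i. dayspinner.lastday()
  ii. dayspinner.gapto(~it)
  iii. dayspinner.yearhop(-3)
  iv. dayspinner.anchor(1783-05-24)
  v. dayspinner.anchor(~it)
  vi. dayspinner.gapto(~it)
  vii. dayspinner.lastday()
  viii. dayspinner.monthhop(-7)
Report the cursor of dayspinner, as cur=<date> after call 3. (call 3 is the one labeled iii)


Answer: cur=2195-10-31

Derivation:
-- 1. dayspinner.lastday() -> 2198-10-31
-- 2. dayspinner.gapto(d=~it) -> 0
-- 3. dayspinner.yearhop(n=-3) -> 2195-10-31
-- 4. dayspinner.anchor(d=1783-05-24) -> 1783-05-24
-- 5. dayspinner.anchor(d=~it) -> 1783-05-24
-- 6. dayspinner.gapto(d=~it) -> 0
-- 7. dayspinner.lastday() -> 1783-05-31
-- 8. dayspinner.monthhop(n=-7) -> 1782-10-31


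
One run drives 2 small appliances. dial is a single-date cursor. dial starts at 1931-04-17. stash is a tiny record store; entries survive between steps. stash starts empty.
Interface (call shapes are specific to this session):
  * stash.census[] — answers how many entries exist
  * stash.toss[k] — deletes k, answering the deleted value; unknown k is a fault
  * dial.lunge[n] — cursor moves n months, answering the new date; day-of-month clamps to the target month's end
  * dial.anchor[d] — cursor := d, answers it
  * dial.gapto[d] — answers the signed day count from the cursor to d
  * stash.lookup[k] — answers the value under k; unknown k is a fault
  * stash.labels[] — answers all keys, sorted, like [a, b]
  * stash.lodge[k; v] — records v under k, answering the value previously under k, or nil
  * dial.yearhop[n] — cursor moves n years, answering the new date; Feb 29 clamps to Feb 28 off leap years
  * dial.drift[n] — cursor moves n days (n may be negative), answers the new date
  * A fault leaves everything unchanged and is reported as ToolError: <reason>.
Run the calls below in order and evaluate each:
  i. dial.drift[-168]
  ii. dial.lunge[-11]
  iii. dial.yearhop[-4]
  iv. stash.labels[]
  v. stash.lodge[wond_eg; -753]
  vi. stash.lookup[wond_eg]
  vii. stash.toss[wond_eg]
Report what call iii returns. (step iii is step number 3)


Answer: 1925-11-30

Derivation:
! dial.drift(n=-168) ~> 1930-10-31
! dial.lunge(n=-11) ~> 1929-11-30
! dial.yearhop(n=-4) ~> 1925-11-30
! stash.labels() ~> []
! stash.lodge(k=wond_eg, v=-753) ~> nil
! stash.lookup(k=wond_eg) ~> -753
! stash.toss(k=wond_eg) ~> -753


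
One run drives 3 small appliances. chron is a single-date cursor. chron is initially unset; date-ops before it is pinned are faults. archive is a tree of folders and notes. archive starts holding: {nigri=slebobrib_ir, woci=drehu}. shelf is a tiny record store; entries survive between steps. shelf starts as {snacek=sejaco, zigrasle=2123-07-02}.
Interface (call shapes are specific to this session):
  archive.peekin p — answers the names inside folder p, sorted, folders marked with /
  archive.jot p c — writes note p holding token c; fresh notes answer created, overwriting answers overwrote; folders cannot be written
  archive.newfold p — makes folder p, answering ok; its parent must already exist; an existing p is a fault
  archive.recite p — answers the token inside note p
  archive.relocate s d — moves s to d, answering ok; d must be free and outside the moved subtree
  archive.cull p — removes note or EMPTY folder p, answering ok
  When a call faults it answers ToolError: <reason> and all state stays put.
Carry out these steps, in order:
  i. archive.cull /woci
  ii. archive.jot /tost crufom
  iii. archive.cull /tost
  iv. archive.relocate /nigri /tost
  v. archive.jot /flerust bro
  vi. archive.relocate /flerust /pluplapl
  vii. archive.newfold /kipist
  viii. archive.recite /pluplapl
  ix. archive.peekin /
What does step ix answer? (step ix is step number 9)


# 1. archive.cull(p='/woci') => ok
# 2. archive.jot(p='/tost', c='crufom') => created
# 3. archive.cull(p='/tost') => ok
# 4. archive.relocate(s='/nigri', d='/tost') => ok
# 5. archive.jot(p='/flerust', c='bro') => created
# 6. archive.relocate(s='/flerust', d='/pluplapl') => ok
# 7. archive.newfold(p='/kipist') => ok
# 8. archive.recite(p='/pluplapl') => bro
# 9. archive.peekin(p='/') => [kipist/, pluplapl, tost]

Answer: [kipist/, pluplapl, tost]


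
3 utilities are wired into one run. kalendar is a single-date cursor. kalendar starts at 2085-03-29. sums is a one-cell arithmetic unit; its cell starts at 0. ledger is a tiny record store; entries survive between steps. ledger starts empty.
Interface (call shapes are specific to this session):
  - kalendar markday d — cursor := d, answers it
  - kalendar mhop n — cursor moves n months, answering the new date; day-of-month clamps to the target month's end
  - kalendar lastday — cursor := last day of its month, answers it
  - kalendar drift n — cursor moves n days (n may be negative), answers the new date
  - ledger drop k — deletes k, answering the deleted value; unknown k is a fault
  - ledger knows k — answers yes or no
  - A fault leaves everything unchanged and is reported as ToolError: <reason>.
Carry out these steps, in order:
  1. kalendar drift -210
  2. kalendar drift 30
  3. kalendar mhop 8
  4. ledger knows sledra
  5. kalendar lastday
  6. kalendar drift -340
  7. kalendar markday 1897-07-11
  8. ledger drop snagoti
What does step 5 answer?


Answer: 2085-05-31

Derivation:
[in] kalendar drift n=-210
[out] 2084-08-31
[in] kalendar drift n=30
[out] 2084-09-30
[in] kalendar mhop n=8
[out] 2085-05-30
[in] ledger knows k=sledra
[out] no
[in] kalendar lastday
[out] 2085-05-31
[in] kalendar drift n=-340
[out] 2084-06-25
[in] kalendar markday d=1897-07-11
[out] 1897-07-11
[in] ledger drop k=snagoti
[out] ToolError: no such key snagoti


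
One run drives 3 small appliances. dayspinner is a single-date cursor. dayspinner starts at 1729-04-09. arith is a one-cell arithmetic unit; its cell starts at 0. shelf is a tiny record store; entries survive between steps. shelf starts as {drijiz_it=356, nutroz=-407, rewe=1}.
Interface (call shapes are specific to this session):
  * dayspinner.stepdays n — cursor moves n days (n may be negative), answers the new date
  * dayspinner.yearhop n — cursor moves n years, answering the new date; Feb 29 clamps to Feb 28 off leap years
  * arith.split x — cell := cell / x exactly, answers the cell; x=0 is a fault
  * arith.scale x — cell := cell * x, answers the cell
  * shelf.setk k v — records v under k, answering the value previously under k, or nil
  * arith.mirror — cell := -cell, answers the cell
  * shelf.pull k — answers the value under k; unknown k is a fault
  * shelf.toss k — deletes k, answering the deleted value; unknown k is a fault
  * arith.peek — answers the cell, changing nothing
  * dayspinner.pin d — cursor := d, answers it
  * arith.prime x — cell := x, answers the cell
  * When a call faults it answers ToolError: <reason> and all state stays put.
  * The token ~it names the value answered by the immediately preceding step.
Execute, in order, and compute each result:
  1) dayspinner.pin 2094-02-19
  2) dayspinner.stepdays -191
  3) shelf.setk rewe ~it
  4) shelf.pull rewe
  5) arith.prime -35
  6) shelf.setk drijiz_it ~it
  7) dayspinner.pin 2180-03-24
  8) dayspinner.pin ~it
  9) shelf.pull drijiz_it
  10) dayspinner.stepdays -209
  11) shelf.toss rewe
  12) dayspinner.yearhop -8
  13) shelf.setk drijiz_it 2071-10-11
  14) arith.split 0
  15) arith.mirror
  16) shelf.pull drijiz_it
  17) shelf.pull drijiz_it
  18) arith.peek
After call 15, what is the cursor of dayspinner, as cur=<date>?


Answer: cur=2171-08-28

Derivation:
! 1. dayspinner.pin(d: 2094-02-19) => 2094-02-19
! 2. dayspinner.stepdays(n: -191) => 2093-08-12
! 3. shelf.setk(k: rewe, v: ~it) => 1
! 4. shelf.pull(k: rewe) => 2093-08-12
! 5. arith.prime(x: -35) => -35
! 6. shelf.setk(k: drijiz_it, v: ~it) => 356
! 7. dayspinner.pin(d: 2180-03-24) => 2180-03-24
! 8. dayspinner.pin(d: ~it) => 2180-03-24
! 9. shelf.pull(k: drijiz_it) => -35
! 10. dayspinner.stepdays(n: -209) => 2179-08-28
! 11. shelf.toss(k: rewe) => 2093-08-12
! 12. dayspinner.yearhop(n: -8) => 2171-08-28
! 13. shelf.setk(k: drijiz_it, v: 2071-10-11) => -35
! 14. arith.split(x: 0) => ToolError: division by zero
! 15. arith.mirror() => 35
! 16. shelf.pull(k: drijiz_it) => 2071-10-11
! 17. shelf.pull(k: drijiz_it) => 2071-10-11
! 18. arith.peek() => 35


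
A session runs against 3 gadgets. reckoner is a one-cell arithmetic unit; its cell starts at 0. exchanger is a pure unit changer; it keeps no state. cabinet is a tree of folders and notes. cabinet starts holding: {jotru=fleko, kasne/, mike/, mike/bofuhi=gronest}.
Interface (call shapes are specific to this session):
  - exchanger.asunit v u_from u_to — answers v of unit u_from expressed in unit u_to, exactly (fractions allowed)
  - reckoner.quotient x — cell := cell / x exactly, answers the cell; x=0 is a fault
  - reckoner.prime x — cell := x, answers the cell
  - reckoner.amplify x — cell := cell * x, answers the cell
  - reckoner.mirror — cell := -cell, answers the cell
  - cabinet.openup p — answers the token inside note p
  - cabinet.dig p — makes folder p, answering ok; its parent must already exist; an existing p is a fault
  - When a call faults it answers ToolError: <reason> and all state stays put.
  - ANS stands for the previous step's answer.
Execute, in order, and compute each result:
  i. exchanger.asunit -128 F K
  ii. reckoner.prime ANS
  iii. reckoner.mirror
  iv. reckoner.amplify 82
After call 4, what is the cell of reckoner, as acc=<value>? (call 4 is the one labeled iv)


Then exchanger.asunit using -128, F, K: 33167/180.
Then reckoner.prime using ANS, and see 33167/180.
Calling reckoner.mirror, giving -33167/180.
I run reckoner.amplify using 82, and see -1359847/90.

Answer: acc=-1359847/90


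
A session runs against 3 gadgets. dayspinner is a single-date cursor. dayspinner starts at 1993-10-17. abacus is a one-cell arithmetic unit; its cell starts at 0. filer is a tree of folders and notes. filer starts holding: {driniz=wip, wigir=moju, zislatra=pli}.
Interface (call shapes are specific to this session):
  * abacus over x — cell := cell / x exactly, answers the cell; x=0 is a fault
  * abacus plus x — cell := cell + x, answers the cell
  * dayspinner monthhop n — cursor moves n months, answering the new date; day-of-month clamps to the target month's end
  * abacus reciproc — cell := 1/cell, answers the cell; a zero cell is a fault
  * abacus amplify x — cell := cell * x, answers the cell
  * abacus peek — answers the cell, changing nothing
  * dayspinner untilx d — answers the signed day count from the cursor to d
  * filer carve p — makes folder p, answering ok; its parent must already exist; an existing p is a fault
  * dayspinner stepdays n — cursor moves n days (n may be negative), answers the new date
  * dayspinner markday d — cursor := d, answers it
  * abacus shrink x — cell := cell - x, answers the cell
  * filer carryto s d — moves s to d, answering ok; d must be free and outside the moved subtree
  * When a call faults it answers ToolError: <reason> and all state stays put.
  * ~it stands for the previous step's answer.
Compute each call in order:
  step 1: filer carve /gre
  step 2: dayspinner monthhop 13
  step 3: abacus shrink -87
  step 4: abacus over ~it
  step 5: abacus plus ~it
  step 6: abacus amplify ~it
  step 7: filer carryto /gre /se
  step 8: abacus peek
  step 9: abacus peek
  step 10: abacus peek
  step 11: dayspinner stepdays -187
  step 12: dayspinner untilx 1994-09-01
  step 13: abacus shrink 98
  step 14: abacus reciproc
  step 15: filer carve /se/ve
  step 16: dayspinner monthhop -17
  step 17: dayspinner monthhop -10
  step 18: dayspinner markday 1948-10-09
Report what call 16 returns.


Answer: 1992-12-14

Derivation:
[in] filer carve p='/gre'
:: ok
[in] dayspinner monthhop n='13'
:: 1994-11-17
[in] abacus shrink x='-87'
:: 87
[in] abacus over x='~it'
:: 1
[in] abacus plus x='~it'
:: 2
[in] abacus amplify x='~it'
:: 4
[in] filer carryto s='/gre' d='/se'
:: ok
[in] abacus peek
:: 4
[in] abacus peek
:: 4
[in] abacus peek
:: 4
[in] dayspinner stepdays n='-187'
:: 1994-05-14
[in] dayspinner untilx d='1994-09-01'
:: 110
[in] abacus shrink x='98'
:: -94
[in] abacus reciproc
:: -1/94
[in] filer carve p='/se/ve'
:: ok
[in] dayspinner monthhop n='-17'
:: 1992-12-14
[in] dayspinner monthhop n='-10'
:: 1992-02-14
[in] dayspinner markday d='1948-10-09'
:: 1948-10-09


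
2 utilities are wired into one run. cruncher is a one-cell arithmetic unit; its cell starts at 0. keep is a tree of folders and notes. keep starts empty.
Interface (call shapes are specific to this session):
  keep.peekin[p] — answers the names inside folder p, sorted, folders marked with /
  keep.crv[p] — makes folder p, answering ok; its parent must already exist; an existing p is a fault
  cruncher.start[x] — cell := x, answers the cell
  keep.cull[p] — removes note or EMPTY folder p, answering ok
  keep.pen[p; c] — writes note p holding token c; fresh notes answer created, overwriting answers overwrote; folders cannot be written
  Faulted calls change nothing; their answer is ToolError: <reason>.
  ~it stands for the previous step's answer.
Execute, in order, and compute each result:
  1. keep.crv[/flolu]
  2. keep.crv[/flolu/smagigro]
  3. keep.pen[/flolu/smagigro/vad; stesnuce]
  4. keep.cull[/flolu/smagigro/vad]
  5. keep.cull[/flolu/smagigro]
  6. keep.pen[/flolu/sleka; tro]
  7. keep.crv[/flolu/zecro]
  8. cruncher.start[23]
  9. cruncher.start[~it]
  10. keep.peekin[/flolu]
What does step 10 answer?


Answer: [sleka, zecro/]

Derivation:
Now I run keep.crv with p→/flolu, and get ok.
I invoke keep.crv with p→/flolu/smagigro, and see ok.
I invoke keep.pen with p→/flolu/smagigro/vad, c→stesnuce, — result: created.
Using keep.cull with p→/flolu/smagigro/vad, → ok.
Calling keep.cull with p→/flolu/smagigro, which returns ok.
Next I call keep.pen with p→/flolu/sleka, c→tro: created.
Then keep.crv with p→/flolu/zecro, which returns ok.
I run cruncher.start with x→23, and get 23.
I invoke cruncher.start with x→~it, which returns 23.
I try keep.peekin with p→/flolu: [sleka, zecro/].


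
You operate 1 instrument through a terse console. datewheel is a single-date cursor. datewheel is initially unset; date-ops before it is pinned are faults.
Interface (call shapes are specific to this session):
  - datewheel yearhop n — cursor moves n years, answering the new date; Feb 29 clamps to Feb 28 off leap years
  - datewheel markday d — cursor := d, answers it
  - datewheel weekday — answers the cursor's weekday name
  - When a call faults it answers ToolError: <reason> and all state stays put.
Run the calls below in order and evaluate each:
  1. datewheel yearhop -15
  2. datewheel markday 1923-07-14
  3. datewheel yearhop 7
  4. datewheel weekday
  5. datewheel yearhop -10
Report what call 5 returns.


$ datewheel yearhop n='-15'
  ToolError: no date set
$ datewheel markday d='1923-07-14'
  1923-07-14
$ datewheel yearhop n='7'
  1930-07-14
$ datewheel weekday
  Monday
$ datewheel yearhop n='-10'
  1920-07-14

Answer: 1920-07-14


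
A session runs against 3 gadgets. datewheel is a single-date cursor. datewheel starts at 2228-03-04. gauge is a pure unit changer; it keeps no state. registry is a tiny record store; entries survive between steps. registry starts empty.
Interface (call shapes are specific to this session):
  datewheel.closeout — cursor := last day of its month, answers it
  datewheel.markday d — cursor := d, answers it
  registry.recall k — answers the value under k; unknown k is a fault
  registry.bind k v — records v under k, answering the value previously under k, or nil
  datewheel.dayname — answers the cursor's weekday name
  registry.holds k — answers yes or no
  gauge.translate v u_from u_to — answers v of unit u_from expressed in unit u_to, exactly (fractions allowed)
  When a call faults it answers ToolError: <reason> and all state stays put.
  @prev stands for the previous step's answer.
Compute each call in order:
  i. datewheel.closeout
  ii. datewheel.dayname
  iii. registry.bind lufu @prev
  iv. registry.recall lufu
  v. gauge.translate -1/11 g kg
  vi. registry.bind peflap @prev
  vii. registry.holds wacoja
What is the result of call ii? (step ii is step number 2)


Answer: Monday

Derivation:
Then datewheel.closeout, and see 2228-03-31.
Calling datewheel.dayname(): Monday.
I call registry.bind with k→lufu, v→@prev, and see nil.
I use registry.recall with k→lufu, giving Monday.
I invoke gauge.translate with v→-1/11, u_from→g, u_to→kg, and see -1/11000.
Now I run registry.bind with k→peflap, v→@prev, and observe nil.
Now I run registry.holds with k→wacoja, and get no.


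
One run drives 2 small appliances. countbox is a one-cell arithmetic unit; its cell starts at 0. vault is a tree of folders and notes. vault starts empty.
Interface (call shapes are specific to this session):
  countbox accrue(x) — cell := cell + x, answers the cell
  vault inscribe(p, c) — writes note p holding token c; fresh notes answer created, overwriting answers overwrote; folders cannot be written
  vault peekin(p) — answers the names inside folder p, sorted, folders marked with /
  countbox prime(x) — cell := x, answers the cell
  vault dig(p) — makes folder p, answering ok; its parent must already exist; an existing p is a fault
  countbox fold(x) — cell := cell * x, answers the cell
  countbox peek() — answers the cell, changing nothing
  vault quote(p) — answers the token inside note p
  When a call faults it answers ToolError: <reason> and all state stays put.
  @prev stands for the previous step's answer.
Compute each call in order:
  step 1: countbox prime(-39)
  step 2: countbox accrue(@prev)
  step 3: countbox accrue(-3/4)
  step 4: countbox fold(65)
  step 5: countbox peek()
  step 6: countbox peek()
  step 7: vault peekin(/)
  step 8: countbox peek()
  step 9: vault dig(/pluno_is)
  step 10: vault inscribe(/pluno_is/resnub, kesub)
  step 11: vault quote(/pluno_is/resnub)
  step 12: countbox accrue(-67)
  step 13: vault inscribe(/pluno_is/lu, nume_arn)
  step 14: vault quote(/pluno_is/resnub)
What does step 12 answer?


·→ countbox prime(-39)
·← -39
·→ countbox accrue(@prev)
·← -78
·→ countbox accrue(-3/4)
·← -315/4
·→ countbox fold(65)
·← -20475/4
·→ countbox peek()
·← -20475/4
·→ countbox peek()
·← -20475/4
·→ vault peekin(/)
·← []
·→ countbox peek()
·← -20475/4
·→ vault dig(/pluno_is)
·← ok
·→ vault inscribe(/pluno_is/resnub, kesub)
·← created
·→ vault quote(/pluno_is/resnub)
·← kesub
·→ countbox accrue(-67)
·← -20743/4
·→ vault inscribe(/pluno_is/lu, nume_arn)
·← created
·→ vault quote(/pluno_is/resnub)
·← kesub

Answer: -20743/4


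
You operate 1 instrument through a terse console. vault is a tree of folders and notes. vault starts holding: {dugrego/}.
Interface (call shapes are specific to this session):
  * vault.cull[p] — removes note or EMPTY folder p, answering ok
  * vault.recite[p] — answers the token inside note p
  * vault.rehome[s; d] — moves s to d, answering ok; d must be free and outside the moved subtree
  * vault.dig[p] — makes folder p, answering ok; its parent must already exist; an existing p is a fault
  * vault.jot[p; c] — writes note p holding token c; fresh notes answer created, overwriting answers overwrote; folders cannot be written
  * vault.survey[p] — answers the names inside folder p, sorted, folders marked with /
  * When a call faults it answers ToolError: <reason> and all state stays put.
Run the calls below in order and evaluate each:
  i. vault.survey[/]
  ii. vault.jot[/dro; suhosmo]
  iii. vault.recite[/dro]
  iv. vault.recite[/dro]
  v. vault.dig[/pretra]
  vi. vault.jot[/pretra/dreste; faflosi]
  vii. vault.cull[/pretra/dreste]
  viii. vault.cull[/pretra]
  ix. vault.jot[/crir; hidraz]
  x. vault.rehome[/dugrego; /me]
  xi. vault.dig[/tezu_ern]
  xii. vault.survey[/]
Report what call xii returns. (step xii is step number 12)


Do: vault.survey[p: /]
See: [dugrego/]
Do: vault.jot[p: /dro; c: suhosmo]
See: created
Do: vault.recite[p: /dro]
See: suhosmo
Do: vault.recite[p: /dro]
See: suhosmo
Do: vault.dig[p: /pretra]
See: ok
Do: vault.jot[p: /pretra/dreste; c: faflosi]
See: created
Do: vault.cull[p: /pretra/dreste]
See: ok
Do: vault.cull[p: /pretra]
See: ok
Do: vault.jot[p: /crir; c: hidraz]
See: created
Do: vault.rehome[s: /dugrego; d: /me]
See: ok
Do: vault.dig[p: /tezu_ern]
See: ok
Do: vault.survey[p: /]
See: [crir, dro, me/, tezu_ern/]

Answer: [crir, dro, me/, tezu_ern/]


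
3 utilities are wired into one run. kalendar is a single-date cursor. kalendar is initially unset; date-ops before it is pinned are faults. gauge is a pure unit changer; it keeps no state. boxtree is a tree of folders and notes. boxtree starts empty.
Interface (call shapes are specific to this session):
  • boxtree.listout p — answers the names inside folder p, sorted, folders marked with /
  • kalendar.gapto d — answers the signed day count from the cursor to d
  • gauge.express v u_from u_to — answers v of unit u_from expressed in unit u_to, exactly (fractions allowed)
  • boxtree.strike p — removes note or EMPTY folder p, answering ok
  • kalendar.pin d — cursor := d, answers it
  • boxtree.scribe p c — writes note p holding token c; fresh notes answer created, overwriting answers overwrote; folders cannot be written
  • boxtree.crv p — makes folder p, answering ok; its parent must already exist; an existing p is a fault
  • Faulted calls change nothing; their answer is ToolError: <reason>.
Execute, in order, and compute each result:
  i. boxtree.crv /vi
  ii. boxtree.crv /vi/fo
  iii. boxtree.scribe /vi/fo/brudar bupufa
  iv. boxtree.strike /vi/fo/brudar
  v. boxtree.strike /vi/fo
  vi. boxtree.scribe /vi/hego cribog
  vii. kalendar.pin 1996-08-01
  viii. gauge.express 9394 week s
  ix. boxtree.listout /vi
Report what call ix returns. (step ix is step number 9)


Answer: [hego]

Derivation:
$ boxtree.crv p: /vi
= ok
$ boxtree.crv p: /vi/fo
= ok
$ boxtree.scribe p: /vi/fo/brudar c: bupufa
= created
$ boxtree.strike p: /vi/fo/brudar
= ok
$ boxtree.strike p: /vi/fo
= ok
$ boxtree.scribe p: /vi/hego c: cribog
= created
$ kalendar.pin d: 1996-08-01
= 1996-08-01
$ gauge.express v: 9394 u_from: week u_to: s
= 5681491200
$ boxtree.listout p: /vi
= [hego]


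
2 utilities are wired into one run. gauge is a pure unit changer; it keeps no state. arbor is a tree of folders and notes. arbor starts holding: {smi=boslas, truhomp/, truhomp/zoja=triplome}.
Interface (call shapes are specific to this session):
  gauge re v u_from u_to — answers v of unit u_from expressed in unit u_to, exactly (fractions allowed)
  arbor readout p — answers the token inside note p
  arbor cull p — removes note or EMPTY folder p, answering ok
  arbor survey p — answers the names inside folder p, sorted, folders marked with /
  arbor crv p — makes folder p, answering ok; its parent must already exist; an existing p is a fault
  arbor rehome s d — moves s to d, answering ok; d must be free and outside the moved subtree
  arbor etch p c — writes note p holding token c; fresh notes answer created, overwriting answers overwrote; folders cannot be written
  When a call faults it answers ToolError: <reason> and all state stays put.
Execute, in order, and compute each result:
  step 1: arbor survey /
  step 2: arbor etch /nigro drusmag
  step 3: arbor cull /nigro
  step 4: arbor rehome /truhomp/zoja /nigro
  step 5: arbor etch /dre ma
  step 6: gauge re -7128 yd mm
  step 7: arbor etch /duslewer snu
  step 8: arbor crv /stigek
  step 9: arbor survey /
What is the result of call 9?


Answer: [dre, duslewer, nigro, smi, stigek/, truhomp/]

Derivation:
// 1. arbor survey(p=/) ~> [smi, truhomp/]
// 2. arbor etch(p=/nigro, c=drusmag) ~> created
// 3. arbor cull(p=/nigro) ~> ok
// 4. arbor rehome(s=/truhomp/zoja, d=/nigro) ~> ok
// 5. arbor etch(p=/dre, c=ma) ~> created
// 6. gauge re(v=-7128, u_from=yd, u_to=mm) ~> -32589216/5
// 7. arbor etch(p=/duslewer, c=snu) ~> created
// 8. arbor crv(p=/stigek) ~> ok
// 9. arbor survey(p=/) ~> [dre, duslewer, nigro, smi, stigek/, truhomp/]


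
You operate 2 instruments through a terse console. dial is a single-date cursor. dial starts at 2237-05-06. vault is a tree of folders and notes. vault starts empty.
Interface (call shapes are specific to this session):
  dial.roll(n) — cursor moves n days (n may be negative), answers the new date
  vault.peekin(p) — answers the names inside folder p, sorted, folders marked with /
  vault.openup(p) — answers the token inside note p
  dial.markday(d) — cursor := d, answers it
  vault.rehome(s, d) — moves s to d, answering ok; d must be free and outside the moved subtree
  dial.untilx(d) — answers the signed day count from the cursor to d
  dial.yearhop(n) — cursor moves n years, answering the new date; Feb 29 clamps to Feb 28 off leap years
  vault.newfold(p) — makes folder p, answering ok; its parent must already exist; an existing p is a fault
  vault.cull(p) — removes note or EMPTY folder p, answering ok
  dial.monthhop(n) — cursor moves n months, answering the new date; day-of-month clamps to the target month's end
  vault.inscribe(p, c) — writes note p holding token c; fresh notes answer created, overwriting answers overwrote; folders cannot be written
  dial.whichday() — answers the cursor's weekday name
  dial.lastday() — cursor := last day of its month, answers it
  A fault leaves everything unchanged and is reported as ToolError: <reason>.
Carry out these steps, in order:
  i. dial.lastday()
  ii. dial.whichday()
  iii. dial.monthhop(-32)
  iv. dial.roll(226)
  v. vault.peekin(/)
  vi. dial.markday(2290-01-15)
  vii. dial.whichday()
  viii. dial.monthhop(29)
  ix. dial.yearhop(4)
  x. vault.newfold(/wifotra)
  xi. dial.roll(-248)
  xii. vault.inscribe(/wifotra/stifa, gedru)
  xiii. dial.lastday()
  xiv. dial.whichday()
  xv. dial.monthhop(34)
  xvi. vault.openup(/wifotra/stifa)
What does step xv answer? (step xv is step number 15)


>> lastday()
<< 2237-05-31
>> whichday()
<< Wednesday
>> monthhop(n: -32)
<< 2234-09-30
>> roll(n: 226)
<< 2235-05-14
>> peekin(p: /)
<< []
>> markday(d: 2290-01-15)
<< 2290-01-15
>> whichday()
<< Wednesday
>> monthhop(n: 29)
<< 2292-06-15
>> yearhop(n: 4)
<< 2296-06-15
>> newfold(p: /wifotra)
<< ok
>> roll(n: -248)
<< 2295-10-11
>> inscribe(p: /wifotra/stifa, c: gedru)
<< created
>> lastday()
<< 2295-10-31
>> whichday()
<< Thursday
>> monthhop(n: 34)
<< 2298-08-31
>> openup(p: /wifotra/stifa)
<< gedru

Answer: 2298-08-31


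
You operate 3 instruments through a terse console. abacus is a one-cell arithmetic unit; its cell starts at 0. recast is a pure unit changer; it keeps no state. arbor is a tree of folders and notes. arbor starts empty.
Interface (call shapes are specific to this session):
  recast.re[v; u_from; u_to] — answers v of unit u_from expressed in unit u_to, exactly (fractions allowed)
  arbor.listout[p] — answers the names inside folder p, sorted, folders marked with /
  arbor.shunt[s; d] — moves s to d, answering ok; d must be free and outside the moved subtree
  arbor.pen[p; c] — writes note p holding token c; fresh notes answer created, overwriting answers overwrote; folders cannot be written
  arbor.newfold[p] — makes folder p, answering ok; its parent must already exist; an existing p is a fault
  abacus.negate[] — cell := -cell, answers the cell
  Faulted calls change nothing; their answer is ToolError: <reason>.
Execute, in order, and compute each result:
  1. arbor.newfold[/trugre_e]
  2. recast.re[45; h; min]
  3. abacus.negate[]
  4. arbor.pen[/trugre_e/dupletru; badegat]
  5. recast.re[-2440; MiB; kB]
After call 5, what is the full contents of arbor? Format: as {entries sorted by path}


I try arbor.newfold with p='/trugre_e': ok.
Now I run recast.re with v='45', u_from='h', u_to='min', and get 2700.
I invoke abacus.negate(), which returns 0.
Next I call arbor.pen with p='/trugre_e/dupletru', c='badegat', → created.
Next I call recast.re with v='-2440', u_from='MiB', u_to='kB', → -63963136/25.

Answer: {trugre_e/, trugre_e/dupletru=badegat}


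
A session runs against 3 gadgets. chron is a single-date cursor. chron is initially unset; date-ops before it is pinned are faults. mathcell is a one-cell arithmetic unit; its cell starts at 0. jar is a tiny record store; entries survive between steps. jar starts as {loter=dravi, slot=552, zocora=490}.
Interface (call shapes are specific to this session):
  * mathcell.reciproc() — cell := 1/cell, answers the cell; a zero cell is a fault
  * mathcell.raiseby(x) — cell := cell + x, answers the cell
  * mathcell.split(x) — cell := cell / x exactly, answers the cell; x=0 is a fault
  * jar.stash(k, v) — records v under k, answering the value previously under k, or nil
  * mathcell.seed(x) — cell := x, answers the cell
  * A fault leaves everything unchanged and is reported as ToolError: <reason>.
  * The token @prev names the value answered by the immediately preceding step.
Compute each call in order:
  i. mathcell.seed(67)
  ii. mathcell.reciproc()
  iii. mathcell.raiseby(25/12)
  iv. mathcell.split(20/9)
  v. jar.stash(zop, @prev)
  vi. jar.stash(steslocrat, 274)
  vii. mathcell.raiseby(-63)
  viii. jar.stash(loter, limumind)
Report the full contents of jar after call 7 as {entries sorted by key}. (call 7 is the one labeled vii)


;; mathcell.seed(x→67) -> 67
;; mathcell.reciproc() -> 1/67
;; mathcell.raiseby(x→25/12) -> 1687/804
;; mathcell.split(x→20/9) -> 5061/5360
;; jar.stash(k→zop, v→@prev) -> nil
;; jar.stash(k→steslocrat, v→274) -> nil
;; mathcell.raiseby(x→-63) -> -332619/5360
;; jar.stash(k→loter, v→limumind) -> dravi

Answer: {loter=dravi, slot=552, steslocrat=274, zocora=490, zop=5061/5360}


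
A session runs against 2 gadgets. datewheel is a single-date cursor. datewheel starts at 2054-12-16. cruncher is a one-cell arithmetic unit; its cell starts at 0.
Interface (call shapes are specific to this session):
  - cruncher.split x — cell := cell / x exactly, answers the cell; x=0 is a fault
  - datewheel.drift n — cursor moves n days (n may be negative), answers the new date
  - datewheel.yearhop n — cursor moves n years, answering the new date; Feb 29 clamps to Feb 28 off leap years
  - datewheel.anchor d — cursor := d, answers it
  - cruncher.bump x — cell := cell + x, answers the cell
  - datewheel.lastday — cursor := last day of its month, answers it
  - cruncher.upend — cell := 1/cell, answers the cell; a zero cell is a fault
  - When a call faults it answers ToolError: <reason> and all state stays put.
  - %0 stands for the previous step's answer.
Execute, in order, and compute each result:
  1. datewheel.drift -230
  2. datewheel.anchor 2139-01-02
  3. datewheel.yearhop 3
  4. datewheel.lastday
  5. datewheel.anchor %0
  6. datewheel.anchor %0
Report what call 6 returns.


% 1. drift(n='-230') -> 2054-04-30
% 2. anchor(d='2139-01-02') -> 2139-01-02
% 3. yearhop(n='3') -> 2142-01-02
% 4. lastday() -> 2142-01-31
% 5. anchor(d='%0') -> 2142-01-31
% 6. anchor(d='%0') -> 2142-01-31

Answer: 2142-01-31


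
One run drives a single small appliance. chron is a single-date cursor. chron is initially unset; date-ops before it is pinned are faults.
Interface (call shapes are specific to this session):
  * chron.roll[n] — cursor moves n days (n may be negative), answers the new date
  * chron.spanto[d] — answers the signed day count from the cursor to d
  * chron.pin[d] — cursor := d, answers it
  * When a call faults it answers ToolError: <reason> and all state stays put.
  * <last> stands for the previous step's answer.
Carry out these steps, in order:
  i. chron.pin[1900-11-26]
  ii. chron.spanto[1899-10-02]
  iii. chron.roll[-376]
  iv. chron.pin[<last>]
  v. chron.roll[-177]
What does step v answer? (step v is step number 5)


Do: pin[d=1900-11-26]
See: 1900-11-26
Do: spanto[d=1899-10-02]
See: -420
Do: roll[n=-376]
See: 1899-11-15
Do: pin[d=<last>]
See: 1899-11-15
Do: roll[n=-177]
See: 1899-05-22

Answer: 1899-05-22


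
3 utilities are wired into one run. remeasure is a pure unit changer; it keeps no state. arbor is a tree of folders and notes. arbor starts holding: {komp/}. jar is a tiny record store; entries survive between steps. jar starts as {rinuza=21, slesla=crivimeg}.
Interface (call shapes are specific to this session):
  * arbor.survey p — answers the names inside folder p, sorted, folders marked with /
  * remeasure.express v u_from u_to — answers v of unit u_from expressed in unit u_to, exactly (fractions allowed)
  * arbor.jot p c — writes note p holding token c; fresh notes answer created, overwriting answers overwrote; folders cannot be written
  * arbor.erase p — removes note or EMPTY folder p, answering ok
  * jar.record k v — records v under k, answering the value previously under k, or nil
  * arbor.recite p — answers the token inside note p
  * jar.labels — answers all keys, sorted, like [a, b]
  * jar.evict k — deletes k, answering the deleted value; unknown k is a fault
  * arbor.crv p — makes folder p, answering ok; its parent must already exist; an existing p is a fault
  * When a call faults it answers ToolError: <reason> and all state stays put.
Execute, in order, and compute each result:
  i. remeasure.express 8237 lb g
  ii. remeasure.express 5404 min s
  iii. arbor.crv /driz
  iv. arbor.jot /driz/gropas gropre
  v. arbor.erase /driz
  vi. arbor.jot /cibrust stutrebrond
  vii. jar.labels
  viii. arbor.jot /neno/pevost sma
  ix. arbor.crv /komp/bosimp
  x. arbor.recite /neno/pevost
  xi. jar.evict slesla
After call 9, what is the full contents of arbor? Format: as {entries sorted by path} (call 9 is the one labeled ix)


Answer: {cibrust=stutrebrond, driz/, driz/gropas=gropre, komp/, komp/bosimp/}

Derivation:
$ remeasure.express v: 8237 u_from: lb u_to: g
= 373624035169/100000
$ remeasure.express v: 5404 u_from: min u_to: s
= 324240
$ arbor.crv p: /driz
= ok
$ arbor.jot p: /driz/gropas c: gropre
= created
$ arbor.erase p: /driz
= ToolError: not empty
$ arbor.jot p: /cibrust c: stutrebrond
= created
$ jar.labels
= [rinuza, slesla]
$ arbor.jot p: /neno/pevost c: sma
= ToolError: no parent
$ arbor.crv p: /komp/bosimp
= ok
$ arbor.recite p: /neno/pevost
= ToolError: not found
$ jar.evict k: slesla
= crivimeg


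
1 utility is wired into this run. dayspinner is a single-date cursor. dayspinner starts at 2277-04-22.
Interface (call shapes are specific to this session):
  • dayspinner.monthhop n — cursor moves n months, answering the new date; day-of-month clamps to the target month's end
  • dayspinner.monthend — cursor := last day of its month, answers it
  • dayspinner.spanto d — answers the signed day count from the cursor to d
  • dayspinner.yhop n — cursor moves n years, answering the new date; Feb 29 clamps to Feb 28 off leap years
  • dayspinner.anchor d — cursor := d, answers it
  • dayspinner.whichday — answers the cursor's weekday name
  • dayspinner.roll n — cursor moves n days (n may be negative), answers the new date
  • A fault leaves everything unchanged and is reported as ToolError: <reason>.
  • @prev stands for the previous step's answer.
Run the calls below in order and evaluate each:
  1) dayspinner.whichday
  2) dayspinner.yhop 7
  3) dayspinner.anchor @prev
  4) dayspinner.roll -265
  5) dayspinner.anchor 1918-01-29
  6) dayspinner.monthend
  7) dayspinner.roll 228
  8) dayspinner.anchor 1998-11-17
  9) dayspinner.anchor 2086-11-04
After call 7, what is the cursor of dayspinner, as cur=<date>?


Answer: cur=1918-09-16

Derivation:
Step: dayspinner.whichday[]
Result: Sunday
Step: dayspinner.yhop[n: 7]
Result: 2284-04-22
Step: dayspinner.anchor[d: @prev]
Result: 2284-04-22
Step: dayspinner.roll[n: -265]
Result: 2283-08-01
Step: dayspinner.anchor[d: 1918-01-29]
Result: 1918-01-29
Step: dayspinner.monthend[]
Result: 1918-01-31
Step: dayspinner.roll[n: 228]
Result: 1918-09-16
Step: dayspinner.anchor[d: 1998-11-17]
Result: 1998-11-17
Step: dayspinner.anchor[d: 2086-11-04]
Result: 2086-11-04


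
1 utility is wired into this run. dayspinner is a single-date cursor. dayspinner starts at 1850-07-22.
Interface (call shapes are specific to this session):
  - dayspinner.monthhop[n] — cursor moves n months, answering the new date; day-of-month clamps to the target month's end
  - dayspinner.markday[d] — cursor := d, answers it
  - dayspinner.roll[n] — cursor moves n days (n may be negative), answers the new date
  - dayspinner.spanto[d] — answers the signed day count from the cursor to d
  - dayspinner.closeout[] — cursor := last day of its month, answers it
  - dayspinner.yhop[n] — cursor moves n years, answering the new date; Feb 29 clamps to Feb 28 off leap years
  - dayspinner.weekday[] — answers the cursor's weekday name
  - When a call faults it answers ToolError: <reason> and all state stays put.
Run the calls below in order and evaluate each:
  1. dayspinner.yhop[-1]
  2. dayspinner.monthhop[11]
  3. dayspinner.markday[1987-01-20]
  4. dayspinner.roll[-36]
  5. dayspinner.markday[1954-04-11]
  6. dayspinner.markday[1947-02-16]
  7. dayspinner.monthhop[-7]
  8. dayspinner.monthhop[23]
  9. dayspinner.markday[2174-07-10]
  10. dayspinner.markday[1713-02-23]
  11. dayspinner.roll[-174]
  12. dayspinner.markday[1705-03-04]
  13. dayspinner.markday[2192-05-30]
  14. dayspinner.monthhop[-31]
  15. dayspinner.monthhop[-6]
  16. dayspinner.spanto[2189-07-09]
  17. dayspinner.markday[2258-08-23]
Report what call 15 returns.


→ yhop(-1)
← 1849-07-22
→ monthhop(11)
← 1850-06-22
→ markday(1987-01-20)
← 1987-01-20
→ roll(-36)
← 1986-12-15
→ markday(1954-04-11)
← 1954-04-11
→ markday(1947-02-16)
← 1947-02-16
→ monthhop(-7)
← 1946-07-16
→ monthhop(23)
← 1948-06-16
→ markday(2174-07-10)
← 2174-07-10
→ markday(1713-02-23)
← 1713-02-23
→ roll(-174)
← 1712-09-02
→ markday(1705-03-04)
← 1705-03-04
→ markday(2192-05-30)
← 2192-05-30
→ monthhop(-31)
← 2189-10-30
→ monthhop(-6)
← 2189-04-30
→ spanto(2189-07-09)
← 70
→ markday(2258-08-23)
← 2258-08-23

Answer: 2189-04-30


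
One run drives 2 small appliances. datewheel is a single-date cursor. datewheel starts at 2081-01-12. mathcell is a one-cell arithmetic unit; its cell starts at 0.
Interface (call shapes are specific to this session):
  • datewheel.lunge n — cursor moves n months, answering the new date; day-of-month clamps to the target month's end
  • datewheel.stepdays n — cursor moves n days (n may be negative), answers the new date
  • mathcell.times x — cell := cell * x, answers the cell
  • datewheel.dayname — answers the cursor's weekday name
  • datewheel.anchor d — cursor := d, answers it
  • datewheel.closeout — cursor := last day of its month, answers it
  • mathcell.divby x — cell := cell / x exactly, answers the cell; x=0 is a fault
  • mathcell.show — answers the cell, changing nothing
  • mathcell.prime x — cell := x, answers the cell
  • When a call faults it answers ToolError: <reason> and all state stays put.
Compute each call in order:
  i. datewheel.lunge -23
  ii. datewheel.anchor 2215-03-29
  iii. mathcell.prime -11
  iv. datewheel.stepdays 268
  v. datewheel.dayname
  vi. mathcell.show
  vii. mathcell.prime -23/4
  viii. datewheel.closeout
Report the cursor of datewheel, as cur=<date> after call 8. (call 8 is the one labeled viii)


Answer: cur=2215-12-31

Derivation:
! 1. lunge(n→-23) -> 2079-02-12
! 2. anchor(d→2215-03-29) -> 2215-03-29
! 3. prime(x→-11) -> -11
! 4. stepdays(n→268) -> 2215-12-22
! 5. dayname() -> Friday
! 6. show() -> -11
! 7. prime(x→-23/4) -> -23/4
! 8. closeout() -> 2215-12-31
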